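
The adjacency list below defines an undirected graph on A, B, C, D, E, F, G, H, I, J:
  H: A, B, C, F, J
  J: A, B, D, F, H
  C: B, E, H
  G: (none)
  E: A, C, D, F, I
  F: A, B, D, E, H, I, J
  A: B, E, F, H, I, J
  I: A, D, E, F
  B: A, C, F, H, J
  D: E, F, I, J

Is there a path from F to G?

No

Explore from F.
Distance 1: reach A, B, D, E, H, I, J.
Distance 2: reach C.
The search is exhausted without reaching G; it lies in a different component.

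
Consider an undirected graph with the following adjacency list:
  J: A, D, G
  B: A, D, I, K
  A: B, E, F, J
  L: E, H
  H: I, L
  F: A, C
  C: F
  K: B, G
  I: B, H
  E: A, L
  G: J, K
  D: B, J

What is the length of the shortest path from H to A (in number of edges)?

Distance 0: H.
Distance 1: I, L.
Distance 2: B, E.
Distance 3: A, D, K — contains A.

3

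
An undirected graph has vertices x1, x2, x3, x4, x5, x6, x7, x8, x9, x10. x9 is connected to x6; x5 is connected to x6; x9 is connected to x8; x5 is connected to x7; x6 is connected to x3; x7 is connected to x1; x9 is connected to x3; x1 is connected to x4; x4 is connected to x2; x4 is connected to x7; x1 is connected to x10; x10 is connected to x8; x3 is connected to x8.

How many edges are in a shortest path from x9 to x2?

5

Distance 0: x9.
Distance 1: x3, x6, x8.
Distance 2: x5, x10.
Distance 3: x1, x7.
Distance 4: x4.
Distance 5: x2 — contains x2.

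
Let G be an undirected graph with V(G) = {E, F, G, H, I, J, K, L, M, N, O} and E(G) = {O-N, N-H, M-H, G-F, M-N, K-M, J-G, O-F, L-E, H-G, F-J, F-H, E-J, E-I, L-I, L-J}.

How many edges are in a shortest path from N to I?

5

Distance 0: N.
Distance 1: H, M, O.
Distance 2: F, G, K.
Distance 3: J.
Distance 4: E, L.
Distance 5: I — contains I.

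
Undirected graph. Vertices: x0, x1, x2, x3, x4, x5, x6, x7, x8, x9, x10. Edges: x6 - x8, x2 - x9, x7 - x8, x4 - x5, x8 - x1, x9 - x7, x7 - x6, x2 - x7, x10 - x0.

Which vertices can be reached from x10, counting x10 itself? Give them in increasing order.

Start at x10.
Its neighbours: x0.
Nothing further is reachable.

x0, x10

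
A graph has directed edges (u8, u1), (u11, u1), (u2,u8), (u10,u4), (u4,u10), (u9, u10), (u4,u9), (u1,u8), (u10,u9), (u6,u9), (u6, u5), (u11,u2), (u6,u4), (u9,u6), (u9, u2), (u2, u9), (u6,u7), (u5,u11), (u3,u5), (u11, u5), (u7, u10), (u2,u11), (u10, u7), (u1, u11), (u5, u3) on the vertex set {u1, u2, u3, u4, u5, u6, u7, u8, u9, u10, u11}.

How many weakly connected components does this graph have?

From u1: component {u1, u2, u3, u4, u5, u6, u7, u8, u9, u10, u11}.
That's 1 component.

1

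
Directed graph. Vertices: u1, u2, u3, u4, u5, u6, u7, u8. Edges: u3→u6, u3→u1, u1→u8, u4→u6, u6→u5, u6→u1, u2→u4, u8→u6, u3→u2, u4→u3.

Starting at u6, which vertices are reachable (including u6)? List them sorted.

Start at u6.
Its neighbours: u1, u5.
Then their neighbours: u8.
Nothing further is reachable.

u1, u5, u6, u8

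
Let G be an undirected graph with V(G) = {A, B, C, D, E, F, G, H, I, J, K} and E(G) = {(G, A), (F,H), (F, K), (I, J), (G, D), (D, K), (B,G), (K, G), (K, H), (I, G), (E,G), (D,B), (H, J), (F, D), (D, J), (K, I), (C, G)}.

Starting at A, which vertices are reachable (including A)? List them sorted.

A, B, C, D, E, F, G, H, I, J, K

Start at A.
Its neighbours: G.
Then their neighbours: B, C, D, E, I, K.
Then next layer: F, H, J.
Every vertex is now reached.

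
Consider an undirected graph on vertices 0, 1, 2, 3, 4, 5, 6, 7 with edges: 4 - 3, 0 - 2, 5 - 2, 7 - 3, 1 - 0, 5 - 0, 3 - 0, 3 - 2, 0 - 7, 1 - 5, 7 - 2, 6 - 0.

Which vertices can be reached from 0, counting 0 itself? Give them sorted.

0, 1, 2, 3, 4, 5, 6, 7

Start at 0.
Its neighbours: 1, 2, 3, 5, 6, 7.
Then their neighbours: 4.
Every vertex is now reached.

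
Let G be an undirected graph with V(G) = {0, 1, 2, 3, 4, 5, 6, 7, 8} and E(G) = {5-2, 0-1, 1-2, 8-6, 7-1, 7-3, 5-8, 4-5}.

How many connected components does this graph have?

1

From 0: component {0, 1, 2, 3, 4, 5, 6, 7, 8}.
That's 1 component.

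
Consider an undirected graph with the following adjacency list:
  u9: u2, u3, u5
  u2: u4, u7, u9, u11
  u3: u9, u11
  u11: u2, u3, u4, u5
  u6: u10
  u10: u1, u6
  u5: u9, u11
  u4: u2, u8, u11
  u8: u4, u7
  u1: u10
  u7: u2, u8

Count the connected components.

2

From u1: component {u1, u6, u10}.
From u2: component {u2, u3, u4, u5, u7, u8, u9, u11}.
That's 2 components.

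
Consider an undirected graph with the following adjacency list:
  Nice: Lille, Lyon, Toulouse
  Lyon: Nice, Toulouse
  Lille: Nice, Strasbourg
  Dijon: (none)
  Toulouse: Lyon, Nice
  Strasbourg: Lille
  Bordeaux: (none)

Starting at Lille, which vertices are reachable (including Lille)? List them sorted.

Start at Lille.
Its neighbours: Nice, Strasbourg.
Then their neighbours: Lyon, Toulouse.
Nothing further is reachable.

Lille, Lyon, Nice, Strasbourg, Toulouse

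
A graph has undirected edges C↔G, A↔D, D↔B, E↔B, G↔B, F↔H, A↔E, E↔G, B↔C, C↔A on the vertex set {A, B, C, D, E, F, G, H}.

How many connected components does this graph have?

2

From A: component {A, B, C, D, E, G}.
From F: component {F, H}.
That's 2 components.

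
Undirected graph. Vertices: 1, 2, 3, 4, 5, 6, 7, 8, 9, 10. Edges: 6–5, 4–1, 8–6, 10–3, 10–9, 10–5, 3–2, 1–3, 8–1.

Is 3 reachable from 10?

Yes

Explore from 10.
Distance 1: reach 3, 5, 9.
Found 3.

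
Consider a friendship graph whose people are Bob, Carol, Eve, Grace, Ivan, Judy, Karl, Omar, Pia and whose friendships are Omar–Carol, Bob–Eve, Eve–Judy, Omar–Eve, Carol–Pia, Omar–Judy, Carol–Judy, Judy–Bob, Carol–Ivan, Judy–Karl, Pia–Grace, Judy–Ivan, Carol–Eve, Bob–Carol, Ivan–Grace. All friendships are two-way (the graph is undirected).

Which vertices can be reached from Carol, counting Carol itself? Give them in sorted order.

Start at Carol.
Its neighbours: Bob, Eve, Ivan, Judy, Omar, Pia.
Then their neighbours: Grace, Karl.
Every vertex is now reached.

Bob, Carol, Eve, Grace, Ivan, Judy, Karl, Omar, Pia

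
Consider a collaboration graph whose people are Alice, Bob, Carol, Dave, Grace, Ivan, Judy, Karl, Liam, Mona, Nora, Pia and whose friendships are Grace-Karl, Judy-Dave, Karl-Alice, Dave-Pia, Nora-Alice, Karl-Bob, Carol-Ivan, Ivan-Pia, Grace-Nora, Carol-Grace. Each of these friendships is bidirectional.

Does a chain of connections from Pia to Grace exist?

Explore from Pia.
Distance 1: reach Dave, Ivan.
Distance 2: reach Carol, Judy.
Distance 3: reach Grace.
Found Grace.

Yes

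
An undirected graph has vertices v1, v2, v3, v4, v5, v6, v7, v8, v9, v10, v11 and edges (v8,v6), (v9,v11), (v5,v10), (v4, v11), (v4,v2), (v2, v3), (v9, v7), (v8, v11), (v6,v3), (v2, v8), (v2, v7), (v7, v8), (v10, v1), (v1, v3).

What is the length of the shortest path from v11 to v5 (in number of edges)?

Distance 0: v11.
Distance 1: v4, v8, v9.
Distance 2: v2, v6, v7.
Distance 3: v3.
Distance 4: v1.
Distance 5: v10.
Distance 6: v5 — contains v5.

6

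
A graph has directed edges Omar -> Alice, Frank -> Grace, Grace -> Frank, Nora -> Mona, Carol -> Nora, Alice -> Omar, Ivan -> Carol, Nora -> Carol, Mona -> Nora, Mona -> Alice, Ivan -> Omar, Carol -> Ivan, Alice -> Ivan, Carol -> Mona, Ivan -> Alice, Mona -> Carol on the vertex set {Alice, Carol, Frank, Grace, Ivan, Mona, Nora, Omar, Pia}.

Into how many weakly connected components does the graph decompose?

From Alice: component {Alice, Carol, Ivan, Mona, Nora, Omar}.
From Frank: component {Frank, Grace}.
From Pia: component {Pia}.
That's 3 components.

3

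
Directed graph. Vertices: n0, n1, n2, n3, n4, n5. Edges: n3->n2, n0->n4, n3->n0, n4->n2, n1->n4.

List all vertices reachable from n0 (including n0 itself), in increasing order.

Start at n0.
Its neighbours: n4.
Then their neighbours: n2.
Nothing further is reachable.

n0, n2, n4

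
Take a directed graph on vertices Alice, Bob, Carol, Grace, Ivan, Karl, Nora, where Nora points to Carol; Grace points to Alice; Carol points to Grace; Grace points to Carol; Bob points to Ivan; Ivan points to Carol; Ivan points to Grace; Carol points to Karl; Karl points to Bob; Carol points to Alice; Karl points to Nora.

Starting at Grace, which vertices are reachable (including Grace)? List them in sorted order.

Start at Grace.
Its neighbours: Alice, Carol.
Then their neighbours: Karl.
Then next layer: Bob, Nora.
Then next layer: Ivan.
Every vertex is now reached.

Alice, Bob, Carol, Grace, Ivan, Karl, Nora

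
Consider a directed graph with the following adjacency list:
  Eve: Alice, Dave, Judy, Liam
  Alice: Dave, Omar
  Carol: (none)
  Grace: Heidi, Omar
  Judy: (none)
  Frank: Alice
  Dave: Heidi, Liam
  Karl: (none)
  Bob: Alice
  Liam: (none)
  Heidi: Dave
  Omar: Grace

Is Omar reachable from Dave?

No

Explore from Dave.
Distance 1: reach Heidi, Liam.
The search from Dave is exhausted; no directed path reaches Omar.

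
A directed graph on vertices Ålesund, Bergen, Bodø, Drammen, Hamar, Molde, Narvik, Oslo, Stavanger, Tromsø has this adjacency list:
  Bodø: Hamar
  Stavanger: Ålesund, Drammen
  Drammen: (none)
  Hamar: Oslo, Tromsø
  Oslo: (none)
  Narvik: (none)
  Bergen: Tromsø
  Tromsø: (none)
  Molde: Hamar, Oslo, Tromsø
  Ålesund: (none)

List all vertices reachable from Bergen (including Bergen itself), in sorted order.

Start at Bergen.
Its neighbours: Tromsø.
Nothing further is reachable.

Bergen, Tromsø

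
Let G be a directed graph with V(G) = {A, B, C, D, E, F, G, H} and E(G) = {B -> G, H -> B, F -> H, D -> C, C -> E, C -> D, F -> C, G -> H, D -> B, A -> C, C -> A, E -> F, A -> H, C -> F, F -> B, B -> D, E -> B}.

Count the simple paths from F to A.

3

F→B→D→C→A
F→C→A
F→H→B→D→C→A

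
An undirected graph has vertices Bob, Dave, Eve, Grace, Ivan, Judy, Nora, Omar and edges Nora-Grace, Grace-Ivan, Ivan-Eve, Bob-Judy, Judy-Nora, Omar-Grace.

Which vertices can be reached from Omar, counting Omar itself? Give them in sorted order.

Bob, Eve, Grace, Ivan, Judy, Nora, Omar

Start at Omar.
Its neighbours: Grace.
Then their neighbours: Ivan, Nora.
Then next layer: Eve, Judy.
Then next layer: Bob.
Nothing further is reachable.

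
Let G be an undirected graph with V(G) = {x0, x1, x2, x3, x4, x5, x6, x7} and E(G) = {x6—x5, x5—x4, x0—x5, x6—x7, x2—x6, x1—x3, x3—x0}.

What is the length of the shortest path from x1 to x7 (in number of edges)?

5

Distance 0: x1.
Distance 1: x3.
Distance 2: x0.
Distance 3: x5.
Distance 4: x4, x6.
Distance 5: x2, x7 — contains x7.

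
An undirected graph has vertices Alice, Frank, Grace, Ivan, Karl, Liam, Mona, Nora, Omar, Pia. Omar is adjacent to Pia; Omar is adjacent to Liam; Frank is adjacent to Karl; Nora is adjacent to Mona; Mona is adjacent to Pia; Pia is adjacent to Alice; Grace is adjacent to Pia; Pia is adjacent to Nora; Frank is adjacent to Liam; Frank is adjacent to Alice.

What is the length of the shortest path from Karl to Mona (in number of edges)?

4

Distance 0: Karl.
Distance 1: Frank.
Distance 2: Alice, Liam.
Distance 3: Omar, Pia.
Distance 4: Grace, Mona, Nora — contains Mona.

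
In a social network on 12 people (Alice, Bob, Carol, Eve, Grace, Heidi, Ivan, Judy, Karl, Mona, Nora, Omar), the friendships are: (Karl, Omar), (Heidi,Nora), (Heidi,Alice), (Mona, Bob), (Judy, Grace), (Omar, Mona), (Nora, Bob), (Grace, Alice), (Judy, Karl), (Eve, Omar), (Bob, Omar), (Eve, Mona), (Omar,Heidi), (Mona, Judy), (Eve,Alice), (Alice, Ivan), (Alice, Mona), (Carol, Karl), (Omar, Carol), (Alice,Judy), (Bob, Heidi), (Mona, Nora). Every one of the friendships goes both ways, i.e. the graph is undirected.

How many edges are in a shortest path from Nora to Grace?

Distance 0: Nora.
Distance 1: Bob, Heidi, Mona.
Distance 2: Alice, Eve, Judy, Omar.
Distance 3: Carol, Grace, Ivan, Karl — contains Grace.

3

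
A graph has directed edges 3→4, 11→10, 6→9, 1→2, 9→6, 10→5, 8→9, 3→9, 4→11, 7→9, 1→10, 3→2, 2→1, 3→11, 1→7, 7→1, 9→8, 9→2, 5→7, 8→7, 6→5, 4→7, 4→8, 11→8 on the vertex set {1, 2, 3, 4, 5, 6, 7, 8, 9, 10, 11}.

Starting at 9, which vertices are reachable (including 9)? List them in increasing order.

Start at 9.
Its neighbours: 2, 6, 8.
Then their neighbours: 1, 5, 7.
Then next layer: 10.
Nothing further is reachable.

1, 2, 5, 6, 7, 8, 9, 10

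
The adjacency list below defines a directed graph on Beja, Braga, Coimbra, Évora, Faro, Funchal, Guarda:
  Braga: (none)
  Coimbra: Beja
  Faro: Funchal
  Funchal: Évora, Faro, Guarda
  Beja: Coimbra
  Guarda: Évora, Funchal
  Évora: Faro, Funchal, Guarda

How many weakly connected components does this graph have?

3

From Beja: component {Beja, Coimbra}.
From Braga: component {Braga}.
From Évora: component {Évora, Faro, Funchal, Guarda}.
That's 3 components.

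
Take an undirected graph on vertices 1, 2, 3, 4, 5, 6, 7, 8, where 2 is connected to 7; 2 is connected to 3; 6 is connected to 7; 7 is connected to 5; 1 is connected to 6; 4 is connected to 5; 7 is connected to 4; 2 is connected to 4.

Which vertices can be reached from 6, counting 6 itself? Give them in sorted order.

1, 2, 3, 4, 5, 6, 7

Start at 6.
Its neighbours: 1, 7.
Then their neighbours: 2, 4, 5.
Then next layer: 3.
Nothing further is reachable.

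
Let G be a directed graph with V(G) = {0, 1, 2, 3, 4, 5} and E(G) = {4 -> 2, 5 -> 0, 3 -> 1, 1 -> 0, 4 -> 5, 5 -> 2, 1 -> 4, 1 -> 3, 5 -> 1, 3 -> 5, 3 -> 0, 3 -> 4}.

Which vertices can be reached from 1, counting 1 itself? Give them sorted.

0, 1, 2, 3, 4, 5

Start at 1.
Its neighbours: 0, 3, 4.
Then their neighbours: 2, 5.
Every vertex is now reached.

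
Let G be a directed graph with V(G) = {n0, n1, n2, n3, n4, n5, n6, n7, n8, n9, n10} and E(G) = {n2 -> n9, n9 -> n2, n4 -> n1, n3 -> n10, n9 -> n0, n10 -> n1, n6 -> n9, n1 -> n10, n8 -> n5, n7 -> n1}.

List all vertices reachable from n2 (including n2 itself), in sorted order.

n0, n2, n9

Start at n2.
Its neighbours: n9.
Then their neighbours: n0.
Nothing further is reachable.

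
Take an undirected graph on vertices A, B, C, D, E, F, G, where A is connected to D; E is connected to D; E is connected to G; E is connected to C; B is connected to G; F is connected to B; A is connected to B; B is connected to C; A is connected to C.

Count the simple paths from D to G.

7

D–A–B–C–E–G
D–A–B–G
D–A–C–B–G
D–A–C–E–G
D–E–C–A–B–G
D–E–C–B–G
D–E–G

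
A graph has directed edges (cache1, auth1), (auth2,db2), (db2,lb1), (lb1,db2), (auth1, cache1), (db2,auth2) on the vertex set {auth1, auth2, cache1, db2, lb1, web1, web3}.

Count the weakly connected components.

4

From auth1: component {auth1, cache1}.
From auth2: component {auth2, db2, lb1}.
From web1: component {web1}.
From web3: component {web3}.
That's 4 components.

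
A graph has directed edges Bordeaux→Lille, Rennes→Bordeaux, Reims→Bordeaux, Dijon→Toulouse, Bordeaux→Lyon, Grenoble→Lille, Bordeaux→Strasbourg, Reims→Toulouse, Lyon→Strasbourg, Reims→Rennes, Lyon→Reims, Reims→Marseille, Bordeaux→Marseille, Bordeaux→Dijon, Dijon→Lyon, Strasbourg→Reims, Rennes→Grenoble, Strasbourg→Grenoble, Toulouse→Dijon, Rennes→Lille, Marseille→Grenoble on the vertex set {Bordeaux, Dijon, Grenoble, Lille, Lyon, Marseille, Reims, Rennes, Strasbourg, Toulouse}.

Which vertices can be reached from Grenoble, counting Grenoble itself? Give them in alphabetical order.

Grenoble, Lille

Start at Grenoble.
Its neighbours: Lille.
Nothing further is reachable.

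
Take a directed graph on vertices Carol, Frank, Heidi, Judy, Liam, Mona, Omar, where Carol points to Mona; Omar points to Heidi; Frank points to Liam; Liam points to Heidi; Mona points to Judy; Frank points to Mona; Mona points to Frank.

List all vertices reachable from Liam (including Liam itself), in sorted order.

Heidi, Liam

Start at Liam.
Its neighbours: Heidi.
Nothing further is reachable.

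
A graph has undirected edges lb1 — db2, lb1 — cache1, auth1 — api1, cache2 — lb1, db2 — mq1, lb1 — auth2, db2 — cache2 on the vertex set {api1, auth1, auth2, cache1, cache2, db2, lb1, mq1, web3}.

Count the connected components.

From api1: component {api1, auth1}.
From auth2: component {auth2, cache1, cache2, db2, lb1, mq1}.
From web3: component {web3}.
That's 3 components.

3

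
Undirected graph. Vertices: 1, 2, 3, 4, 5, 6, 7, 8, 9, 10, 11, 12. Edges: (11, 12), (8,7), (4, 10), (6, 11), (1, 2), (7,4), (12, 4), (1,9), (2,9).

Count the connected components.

From 1: component {1, 2, 9}.
From 3: component {3}.
From 4: component {4, 6, 7, 8, 10, 11, 12}.
From 5: component {5}.
That's 4 components.

4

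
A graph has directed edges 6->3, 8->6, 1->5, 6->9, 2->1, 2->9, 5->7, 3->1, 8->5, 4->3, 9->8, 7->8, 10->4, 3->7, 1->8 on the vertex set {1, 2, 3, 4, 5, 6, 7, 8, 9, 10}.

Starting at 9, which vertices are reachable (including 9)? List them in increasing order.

Start at 9.
Its neighbours: 8.
Then their neighbours: 5, 6.
Then next layer: 3, 7.
Then next layer: 1.
Nothing further is reachable.

1, 3, 5, 6, 7, 8, 9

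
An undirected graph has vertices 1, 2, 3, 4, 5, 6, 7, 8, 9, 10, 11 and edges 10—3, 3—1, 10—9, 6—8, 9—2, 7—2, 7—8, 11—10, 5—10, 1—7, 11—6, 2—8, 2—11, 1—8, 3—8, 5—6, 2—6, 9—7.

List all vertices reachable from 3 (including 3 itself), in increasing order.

Start at 3.
Its neighbours: 1, 8, 10.
Then their neighbours: 2, 5, 6, 7, 9, 11.
Nothing further is reachable.

1, 2, 3, 5, 6, 7, 8, 9, 10, 11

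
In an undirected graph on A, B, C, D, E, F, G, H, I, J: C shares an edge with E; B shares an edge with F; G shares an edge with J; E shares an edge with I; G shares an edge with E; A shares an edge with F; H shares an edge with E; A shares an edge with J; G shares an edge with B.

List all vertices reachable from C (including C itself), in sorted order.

A, B, C, E, F, G, H, I, J

Start at C.
Its neighbours: E.
Then their neighbours: G, H, I.
Then next layer: B, J.
Then next layer: A, F.
Nothing further is reachable.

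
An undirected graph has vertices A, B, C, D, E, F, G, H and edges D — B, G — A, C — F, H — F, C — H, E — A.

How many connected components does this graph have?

3

From A: component {A, E, G}.
From B: component {B, D}.
From C: component {C, F, H}.
That's 3 components.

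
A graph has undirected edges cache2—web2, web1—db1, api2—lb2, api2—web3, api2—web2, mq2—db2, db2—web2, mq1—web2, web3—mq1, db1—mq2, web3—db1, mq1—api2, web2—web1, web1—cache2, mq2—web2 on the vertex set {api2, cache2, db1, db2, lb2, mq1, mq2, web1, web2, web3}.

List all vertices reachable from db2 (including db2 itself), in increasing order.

api2, cache2, db1, db2, lb2, mq1, mq2, web1, web2, web3

Start at db2.
Its neighbours: mq2, web2.
Then their neighbours: api2, cache2, db1, mq1, web1.
Then next layer: lb2, web3.
Every vertex is now reached.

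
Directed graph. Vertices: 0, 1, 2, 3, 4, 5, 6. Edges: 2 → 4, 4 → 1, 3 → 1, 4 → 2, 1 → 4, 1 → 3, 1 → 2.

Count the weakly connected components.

4

From 0: component {0}.
From 1: component {1, 2, 3, 4}.
From 5: component {5}.
From 6: component {6}.
That's 4 components.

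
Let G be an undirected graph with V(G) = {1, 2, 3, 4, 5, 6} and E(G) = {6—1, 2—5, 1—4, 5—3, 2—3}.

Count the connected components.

From 1: component {1, 4, 6}.
From 2: component {2, 3, 5}.
That's 2 components.

2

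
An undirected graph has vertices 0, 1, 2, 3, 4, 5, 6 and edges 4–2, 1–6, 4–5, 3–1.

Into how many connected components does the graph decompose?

From 0: component {0}.
From 1: component {1, 3, 6}.
From 2: component {2, 4, 5}.
That's 3 components.

3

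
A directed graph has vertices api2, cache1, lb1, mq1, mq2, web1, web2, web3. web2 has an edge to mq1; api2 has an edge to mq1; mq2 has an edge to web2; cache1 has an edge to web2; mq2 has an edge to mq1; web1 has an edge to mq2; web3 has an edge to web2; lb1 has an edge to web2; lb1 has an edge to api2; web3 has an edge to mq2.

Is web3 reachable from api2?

Explore from api2.
Distance 1: reach mq1.
The search from api2 is exhausted; no directed path reaches web3.

No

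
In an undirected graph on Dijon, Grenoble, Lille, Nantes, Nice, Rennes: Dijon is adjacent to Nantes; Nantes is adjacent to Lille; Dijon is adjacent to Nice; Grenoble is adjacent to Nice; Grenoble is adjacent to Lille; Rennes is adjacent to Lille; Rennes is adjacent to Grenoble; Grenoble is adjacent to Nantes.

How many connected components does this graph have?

1

From Dijon: component {Dijon, Grenoble, Lille, Nantes, Nice, Rennes}.
That's 1 component.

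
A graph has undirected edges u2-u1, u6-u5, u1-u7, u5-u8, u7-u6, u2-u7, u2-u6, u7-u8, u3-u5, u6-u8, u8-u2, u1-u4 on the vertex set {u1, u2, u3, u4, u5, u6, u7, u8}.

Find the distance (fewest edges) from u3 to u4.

5

Distance 0: u3.
Distance 1: u5.
Distance 2: u6, u8.
Distance 3: u2, u7.
Distance 4: u1.
Distance 5: u4 — contains u4.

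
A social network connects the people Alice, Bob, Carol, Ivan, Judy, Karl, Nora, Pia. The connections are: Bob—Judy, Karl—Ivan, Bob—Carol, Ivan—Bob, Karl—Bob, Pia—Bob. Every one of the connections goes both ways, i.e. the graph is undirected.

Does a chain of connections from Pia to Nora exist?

Explore from Pia.
Distance 1: reach Bob.
Distance 2: reach Carol, Ivan, Judy, Karl.
The search is exhausted without reaching Nora; it lies in a different component.

No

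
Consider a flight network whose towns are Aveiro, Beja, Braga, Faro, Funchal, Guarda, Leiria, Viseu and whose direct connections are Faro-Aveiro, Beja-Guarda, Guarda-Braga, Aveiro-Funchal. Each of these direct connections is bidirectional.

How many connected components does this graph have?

4

From Aveiro: component {Aveiro, Faro, Funchal}.
From Beja: component {Beja, Braga, Guarda}.
From Leiria: component {Leiria}.
From Viseu: component {Viseu}.
That's 4 components.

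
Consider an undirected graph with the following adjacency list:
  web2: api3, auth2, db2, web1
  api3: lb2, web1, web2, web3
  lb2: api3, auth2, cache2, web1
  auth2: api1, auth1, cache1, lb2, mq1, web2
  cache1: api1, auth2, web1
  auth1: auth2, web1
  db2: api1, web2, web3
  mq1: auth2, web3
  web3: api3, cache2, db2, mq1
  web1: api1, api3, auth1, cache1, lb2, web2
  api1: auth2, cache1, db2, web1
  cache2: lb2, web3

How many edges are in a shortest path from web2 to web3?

Distance 0: web2.
Distance 1: api3, auth2, db2, web1.
Distance 2: api1, auth1, cache1, lb2, mq1, web3 — contains web3.

2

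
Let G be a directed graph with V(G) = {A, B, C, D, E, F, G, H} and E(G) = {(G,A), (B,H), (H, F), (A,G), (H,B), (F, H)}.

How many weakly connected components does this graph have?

5

From A: component {A, G}.
From B: component {B, F, H}.
From C: component {C}.
From D: component {D}.
From E: component {E}.
That's 5 components.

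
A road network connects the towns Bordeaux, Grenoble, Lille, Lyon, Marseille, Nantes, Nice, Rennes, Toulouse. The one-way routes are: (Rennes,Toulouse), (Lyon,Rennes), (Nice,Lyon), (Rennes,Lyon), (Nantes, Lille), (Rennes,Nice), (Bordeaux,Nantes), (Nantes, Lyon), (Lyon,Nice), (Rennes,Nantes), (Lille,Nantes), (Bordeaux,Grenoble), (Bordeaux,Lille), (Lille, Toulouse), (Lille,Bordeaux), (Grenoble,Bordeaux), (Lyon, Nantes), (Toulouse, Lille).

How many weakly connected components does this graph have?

2

From Bordeaux: component {Bordeaux, Grenoble, Lille, Lyon, Nantes, Nice, Rennes, Toulouse}.
From Marseille: component {Marseille}.
That's 2 components.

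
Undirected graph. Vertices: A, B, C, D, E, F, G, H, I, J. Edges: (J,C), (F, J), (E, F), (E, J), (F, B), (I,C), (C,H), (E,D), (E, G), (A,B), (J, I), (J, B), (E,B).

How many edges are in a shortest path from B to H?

Distance 0: B.
Distance 1: A, E, F, J.
Distance 2: C, D, G, I.
Distance 3: H — contains H.

3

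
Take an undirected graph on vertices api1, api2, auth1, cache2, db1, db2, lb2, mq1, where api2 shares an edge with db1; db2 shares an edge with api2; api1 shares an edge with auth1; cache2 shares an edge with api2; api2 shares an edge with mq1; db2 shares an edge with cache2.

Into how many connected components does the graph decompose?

3

From api1: component {api1, auth1}.
From api2: component {api2, cache2, db1, db2, mq1}.
From lb2: component {lb2}.
That's 3 components.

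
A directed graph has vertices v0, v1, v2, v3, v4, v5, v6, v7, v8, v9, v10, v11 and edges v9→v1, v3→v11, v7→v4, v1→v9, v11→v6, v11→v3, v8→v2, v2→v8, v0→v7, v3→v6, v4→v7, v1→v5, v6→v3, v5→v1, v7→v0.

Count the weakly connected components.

From v0: component {v0, v4, v7}.
From v1: component {v1, v5, v9}.
From v2: component {v2, v8}.
From v3: component {v3, v6, v11}.
From v10: component {v10}.
That's 5 components.

5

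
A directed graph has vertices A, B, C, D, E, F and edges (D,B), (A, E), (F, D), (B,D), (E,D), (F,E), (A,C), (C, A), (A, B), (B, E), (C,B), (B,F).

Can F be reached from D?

Explore from D.
Distance 1: reach B.
Distance 2: reach E, F.
Found F.

Yes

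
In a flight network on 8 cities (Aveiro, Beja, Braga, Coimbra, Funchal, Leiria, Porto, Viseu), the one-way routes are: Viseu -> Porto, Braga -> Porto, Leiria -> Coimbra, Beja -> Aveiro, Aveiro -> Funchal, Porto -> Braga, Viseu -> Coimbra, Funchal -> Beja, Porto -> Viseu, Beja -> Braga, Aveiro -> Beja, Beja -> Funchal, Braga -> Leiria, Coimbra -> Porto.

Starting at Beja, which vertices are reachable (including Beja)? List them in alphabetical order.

Aveiro, Beja, Braga, Coimbra, Funchal, Leiria, Porto, Viseu

Start at Beja.
Its neighbours: Aveiro, Braga, Funchal.
Then their neighbours: Leiria, Porto.
Then next layer: Coimbra, Viseu.
Every vertex is now reached.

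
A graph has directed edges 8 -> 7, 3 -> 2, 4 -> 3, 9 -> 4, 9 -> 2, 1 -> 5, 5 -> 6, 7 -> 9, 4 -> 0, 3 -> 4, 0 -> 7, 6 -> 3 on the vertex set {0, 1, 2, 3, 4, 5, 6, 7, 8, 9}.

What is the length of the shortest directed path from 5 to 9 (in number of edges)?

Distance 0: 5.
Distance 1: 6.
Distance 2: 3.
Distance 3: 2, 4.
Distance 4: 0.
Distance 5: 7.
Distance 6: 9 — contains 9.

6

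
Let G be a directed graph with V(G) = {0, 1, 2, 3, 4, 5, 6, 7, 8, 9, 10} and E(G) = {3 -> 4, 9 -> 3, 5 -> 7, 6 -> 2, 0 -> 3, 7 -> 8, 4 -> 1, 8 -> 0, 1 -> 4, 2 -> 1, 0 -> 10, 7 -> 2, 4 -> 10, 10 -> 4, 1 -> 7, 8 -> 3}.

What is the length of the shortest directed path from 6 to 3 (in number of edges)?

5

Distance 0: 6.
Distance 1: 2.
Distance 2: 1.
Distance 3: 4, 7.
Distance 4: 8, 10.
Distance 5: 0, 3 — contains 3.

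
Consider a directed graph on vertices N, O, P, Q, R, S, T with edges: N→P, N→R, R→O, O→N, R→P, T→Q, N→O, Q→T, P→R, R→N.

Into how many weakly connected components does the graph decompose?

3

From N: component {N, O, P, R}.
From Q: component {Q, T}.
From S: component {S}.
That's 3 components.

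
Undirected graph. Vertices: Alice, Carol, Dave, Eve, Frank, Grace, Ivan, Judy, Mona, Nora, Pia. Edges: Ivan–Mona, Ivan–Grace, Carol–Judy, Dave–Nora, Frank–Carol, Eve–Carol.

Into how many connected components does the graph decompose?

5

From Alice: component {Alice}.
From Carol: component {Carol, Eve, Frank, Judy}.
From Dave: component {Dave, Nora}.
From Grace: component {Grace, Ivan, Mona}.
From Pia: component {Pia}.
That's 5 components.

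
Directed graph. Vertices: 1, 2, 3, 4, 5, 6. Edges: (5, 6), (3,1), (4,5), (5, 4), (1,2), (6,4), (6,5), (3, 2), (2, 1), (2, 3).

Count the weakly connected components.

From 1: component {1, 2, 3}.
From 4: component {4, 5, 6}.
That's 2 components.

2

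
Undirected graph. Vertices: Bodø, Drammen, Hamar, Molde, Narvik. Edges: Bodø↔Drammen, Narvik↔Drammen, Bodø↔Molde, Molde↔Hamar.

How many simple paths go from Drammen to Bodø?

Drammen–Bodø

1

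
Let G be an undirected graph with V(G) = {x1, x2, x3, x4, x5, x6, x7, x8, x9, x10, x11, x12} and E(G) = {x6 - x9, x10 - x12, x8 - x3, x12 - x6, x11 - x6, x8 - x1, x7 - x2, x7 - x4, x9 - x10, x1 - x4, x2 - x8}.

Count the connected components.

From x1: component {x1, x2, x3, x4, x7, x8}.
From x5: component {x5}.
From x6: component {x6, x9, x10, x11, x12}.
That's 3 components.

3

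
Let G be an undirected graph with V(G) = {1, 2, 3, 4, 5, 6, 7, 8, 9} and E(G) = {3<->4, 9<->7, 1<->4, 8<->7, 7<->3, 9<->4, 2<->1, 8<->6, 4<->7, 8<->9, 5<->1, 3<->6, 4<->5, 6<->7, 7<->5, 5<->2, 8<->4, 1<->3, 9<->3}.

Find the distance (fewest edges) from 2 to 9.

3

Distance 0: 2.
Distance 1: 1, 5.
Distance 2: 3, 4, 7.
Distance 3: 6, 8, 9 — contains 9.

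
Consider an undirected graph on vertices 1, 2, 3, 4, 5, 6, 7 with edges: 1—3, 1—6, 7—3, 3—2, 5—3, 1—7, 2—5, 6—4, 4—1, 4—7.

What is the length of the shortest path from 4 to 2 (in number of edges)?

3

Distance 0: 4.
Distance 1: 1, 6, 7.
Distance 2: 3.
Distance 3: 2, 5 — contains 2.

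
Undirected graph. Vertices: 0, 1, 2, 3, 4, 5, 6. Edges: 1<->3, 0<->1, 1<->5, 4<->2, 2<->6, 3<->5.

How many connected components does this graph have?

From 0: component {0, 1, 3, 5}.
From 2: component {2, 4, 6}.
That's 2 components.

2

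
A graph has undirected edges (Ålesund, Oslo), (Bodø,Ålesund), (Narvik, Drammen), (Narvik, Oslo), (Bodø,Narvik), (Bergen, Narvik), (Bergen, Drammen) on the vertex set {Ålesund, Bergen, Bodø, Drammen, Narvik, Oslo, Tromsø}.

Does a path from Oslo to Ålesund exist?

Yes

Explore from Oslo.
Distance 1: reach Ålesund, Narvik.
Found Ålesund.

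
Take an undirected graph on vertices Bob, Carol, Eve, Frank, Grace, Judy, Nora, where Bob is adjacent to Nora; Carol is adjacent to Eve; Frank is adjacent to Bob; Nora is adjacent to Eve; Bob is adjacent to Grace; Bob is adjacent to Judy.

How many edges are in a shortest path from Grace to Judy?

Distance 0: Grace.
Distance 1: Bob.
Distance 2: Frank, Judy, Nora — contains Judy.

2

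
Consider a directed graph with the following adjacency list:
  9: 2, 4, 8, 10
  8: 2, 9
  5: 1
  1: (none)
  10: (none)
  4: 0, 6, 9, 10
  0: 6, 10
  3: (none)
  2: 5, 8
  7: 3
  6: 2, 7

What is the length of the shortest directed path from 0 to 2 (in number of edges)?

Distance 0: 0.
Distance 1: 6, 10.
Distance 2: 2, 7 — contains 2.

2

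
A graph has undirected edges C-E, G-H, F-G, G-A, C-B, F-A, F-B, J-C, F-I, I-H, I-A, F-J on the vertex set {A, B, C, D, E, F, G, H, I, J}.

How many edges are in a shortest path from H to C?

Distance 0: H.
Distance 1: G, I.
Distance 2: A, F.
Distance 3: B, J.
Distance 4: C — contains C.

4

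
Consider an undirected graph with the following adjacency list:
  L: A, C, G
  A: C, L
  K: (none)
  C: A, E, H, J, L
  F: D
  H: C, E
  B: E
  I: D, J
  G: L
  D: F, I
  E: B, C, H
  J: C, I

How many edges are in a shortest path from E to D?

4

Distance 0: E.
Distance 1: B, C, H.
Distance 2: A, J, L.
Distance 3: G, I.
Distance 4: D — contains D.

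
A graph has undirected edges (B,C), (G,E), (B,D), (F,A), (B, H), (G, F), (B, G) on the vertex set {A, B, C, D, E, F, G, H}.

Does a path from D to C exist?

Yes

Explore from D.
Distance 1: reach B.
Distance 2: reach C, G, H.
Found C.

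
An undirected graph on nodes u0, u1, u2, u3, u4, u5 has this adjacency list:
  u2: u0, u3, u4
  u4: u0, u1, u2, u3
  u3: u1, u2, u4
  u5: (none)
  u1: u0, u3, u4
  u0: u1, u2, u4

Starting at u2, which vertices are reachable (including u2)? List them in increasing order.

Start at u2.
Its neighbours: u0, u3, u4.
Then their neighbours: u1.
Nothing further is reachable.

u0, u1, u2, u3, u4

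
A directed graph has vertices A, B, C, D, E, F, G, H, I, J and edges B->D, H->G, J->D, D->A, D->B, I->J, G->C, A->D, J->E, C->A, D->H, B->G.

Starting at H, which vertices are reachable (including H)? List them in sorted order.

Start at H.
Its neighbours: G.
Then their neighbours: C.
Then next layer: A.
Then next layer: D.
Then next layer: B.
Nothing further is reachable.

A, B, C, D, G, H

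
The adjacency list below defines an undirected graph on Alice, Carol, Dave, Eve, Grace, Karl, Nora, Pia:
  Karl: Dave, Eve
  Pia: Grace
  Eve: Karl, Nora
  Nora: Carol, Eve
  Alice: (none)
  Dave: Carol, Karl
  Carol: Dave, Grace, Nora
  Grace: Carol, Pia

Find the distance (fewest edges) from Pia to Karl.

Distance 0: Pia.
Distance 1: Grace.
Distance 2: Carol.
Distance 3: Dave, Nora.
Distance 4: Eve, Karl — contains Karl.

4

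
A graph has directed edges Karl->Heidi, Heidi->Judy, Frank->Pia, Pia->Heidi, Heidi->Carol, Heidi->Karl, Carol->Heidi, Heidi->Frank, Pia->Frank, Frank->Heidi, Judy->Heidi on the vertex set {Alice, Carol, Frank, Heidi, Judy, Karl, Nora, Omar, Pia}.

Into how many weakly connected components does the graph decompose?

4

From Alice: component {Alice}.
From Carol: component {Carol, Frank, Heidi, Judy, Karl, Pia}.
From Nora: component {Nora}.
From Omar: component {Omar}.
That's 4 components.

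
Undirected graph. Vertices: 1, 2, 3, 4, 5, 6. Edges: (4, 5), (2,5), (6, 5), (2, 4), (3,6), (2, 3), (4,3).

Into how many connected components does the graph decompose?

From 1: component {1}.
From 2: component {2, 3, 4, 5, 6}.
That's 2 components.

2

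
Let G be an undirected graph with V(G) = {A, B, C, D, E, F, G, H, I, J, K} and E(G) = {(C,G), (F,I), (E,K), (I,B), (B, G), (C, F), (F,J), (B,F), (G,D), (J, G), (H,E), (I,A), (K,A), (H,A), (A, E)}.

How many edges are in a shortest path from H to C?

Distance 0: H.
Distance 1: A, E.
Distance 2: I, K.
Distance 3: B, F.
Distance 4: C, G, J — contains C.

4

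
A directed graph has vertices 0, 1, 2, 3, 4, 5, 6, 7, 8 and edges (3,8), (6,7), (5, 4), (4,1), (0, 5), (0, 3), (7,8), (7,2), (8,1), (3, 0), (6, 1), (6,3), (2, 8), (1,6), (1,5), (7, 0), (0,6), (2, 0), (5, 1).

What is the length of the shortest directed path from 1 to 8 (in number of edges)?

3

Distance 0: 1.
Distance 1: 5, 6.
Distance 2: 3, 4, 7.
Distance 3: 0, 2, 8 — contains 8.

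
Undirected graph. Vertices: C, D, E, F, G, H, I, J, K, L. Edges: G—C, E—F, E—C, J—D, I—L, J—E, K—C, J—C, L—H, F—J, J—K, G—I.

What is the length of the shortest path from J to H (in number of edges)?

Distance 0: J.
Distance 1: C, D, E, F, K.
Distance 2: G.
Distance 3: I.
Distance 4: L.
Distance 5: H — contains H.

5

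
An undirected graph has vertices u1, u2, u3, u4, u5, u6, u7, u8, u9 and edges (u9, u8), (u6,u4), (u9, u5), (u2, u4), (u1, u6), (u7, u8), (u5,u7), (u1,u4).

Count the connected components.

From u1: component {u1, u2, u4, u6}.
From u3: component {u3}.
From u5: component {u5, u7, u8, u9}.
That's 3 components.

3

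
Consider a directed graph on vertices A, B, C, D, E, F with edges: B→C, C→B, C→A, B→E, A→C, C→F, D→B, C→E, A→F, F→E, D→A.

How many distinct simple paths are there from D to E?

D→A→C→B→E
D→A→C→E
D→A→C→F→E
D→A→F→E
D→B→C→A→F→E
D→B→C→E
D→B→C→F→E
D→B→E

8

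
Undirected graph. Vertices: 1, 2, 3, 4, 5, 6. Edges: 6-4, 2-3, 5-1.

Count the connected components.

3

From 1: component {1, 5}.
From 2: component {2, 3}.
From 4: component {4, 6}.
That's 3 components.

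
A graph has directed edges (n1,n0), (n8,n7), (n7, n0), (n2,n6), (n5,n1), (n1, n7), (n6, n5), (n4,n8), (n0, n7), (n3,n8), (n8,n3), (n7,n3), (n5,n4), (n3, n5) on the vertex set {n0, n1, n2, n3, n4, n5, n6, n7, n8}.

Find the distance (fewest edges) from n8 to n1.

3

Distance 0: n8.
Distance 1: n3, n7.
Distance 2: n0, n5.
Distance 3: n1, n4 — contains n1.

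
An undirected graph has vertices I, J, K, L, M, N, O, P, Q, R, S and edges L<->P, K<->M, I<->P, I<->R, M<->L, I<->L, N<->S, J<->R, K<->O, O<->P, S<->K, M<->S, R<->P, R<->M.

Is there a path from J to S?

Yes

Explore from J.
Distance 1: reach R.
Distance 2: reach I, M, P.
Distance 3: reach K, L, O, S.
Found S.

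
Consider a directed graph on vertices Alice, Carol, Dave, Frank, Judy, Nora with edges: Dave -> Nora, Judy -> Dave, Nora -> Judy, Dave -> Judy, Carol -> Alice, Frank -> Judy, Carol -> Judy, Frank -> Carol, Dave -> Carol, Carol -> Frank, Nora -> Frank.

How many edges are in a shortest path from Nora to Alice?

Distance 0: Nora.
Distance 1: Frank, Judy.
Distance 2: Carol, Dave.
Distance 3: Alice — contains Alice.

3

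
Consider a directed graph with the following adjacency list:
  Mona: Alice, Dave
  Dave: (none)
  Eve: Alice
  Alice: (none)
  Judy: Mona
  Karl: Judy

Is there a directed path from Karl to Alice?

Yes

Explore from Karl.
Distance 1: reach Judy.
Distance 2: reach Mona.
Distance 3: reach Alice, Dave.
Found Alice.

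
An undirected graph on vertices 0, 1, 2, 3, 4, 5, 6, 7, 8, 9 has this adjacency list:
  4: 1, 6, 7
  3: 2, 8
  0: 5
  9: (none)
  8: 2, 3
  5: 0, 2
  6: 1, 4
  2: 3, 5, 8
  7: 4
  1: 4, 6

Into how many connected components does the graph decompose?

From 0: component {0, 2, 3, 5, 8}.
From 1: component {1, 4, 6, 7}.
From 9: component {9}.
That's 3 components.

3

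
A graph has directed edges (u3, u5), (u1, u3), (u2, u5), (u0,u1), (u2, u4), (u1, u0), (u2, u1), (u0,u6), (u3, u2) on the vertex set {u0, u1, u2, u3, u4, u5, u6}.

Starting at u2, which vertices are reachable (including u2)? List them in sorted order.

u0, u1, u2, u3, u4, u5, u6

Start at u2.
Its neighbours: u1, u4, u5.
Then their neighbours: u0, u3.
Then next layer: u6.
Every vertex is now reached.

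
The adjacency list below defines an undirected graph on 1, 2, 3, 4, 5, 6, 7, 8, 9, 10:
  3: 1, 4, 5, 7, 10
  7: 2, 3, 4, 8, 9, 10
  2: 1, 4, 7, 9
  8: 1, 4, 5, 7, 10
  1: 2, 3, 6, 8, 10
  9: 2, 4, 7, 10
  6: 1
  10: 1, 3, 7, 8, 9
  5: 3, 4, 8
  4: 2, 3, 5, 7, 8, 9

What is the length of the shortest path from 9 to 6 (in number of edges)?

3

Distance 0: 9.
Distance 1: 2, 4, 7, 10.
Distance 2: 1, 3, 5, 8.
Distance 3: 6 — contains 6.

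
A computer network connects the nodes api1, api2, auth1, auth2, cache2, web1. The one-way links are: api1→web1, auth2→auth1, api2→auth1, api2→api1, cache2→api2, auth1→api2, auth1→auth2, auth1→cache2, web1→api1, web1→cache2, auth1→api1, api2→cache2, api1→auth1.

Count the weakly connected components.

From api1: component {api1, api2, auth1, auth2, cache2, web1}.
That's 1 component.

1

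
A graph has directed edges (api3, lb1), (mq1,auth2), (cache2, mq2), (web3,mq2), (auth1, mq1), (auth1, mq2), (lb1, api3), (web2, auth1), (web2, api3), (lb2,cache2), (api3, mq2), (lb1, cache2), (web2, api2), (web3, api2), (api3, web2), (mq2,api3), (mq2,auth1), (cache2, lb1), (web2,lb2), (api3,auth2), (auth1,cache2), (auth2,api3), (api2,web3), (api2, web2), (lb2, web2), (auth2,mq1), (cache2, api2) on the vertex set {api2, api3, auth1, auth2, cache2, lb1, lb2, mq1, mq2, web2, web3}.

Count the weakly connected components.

From api2: component {api2, api3, auth1, auth2, cache2, lb1, lb2, mq1, mq2, web2, web3}.
That's 1 component.

1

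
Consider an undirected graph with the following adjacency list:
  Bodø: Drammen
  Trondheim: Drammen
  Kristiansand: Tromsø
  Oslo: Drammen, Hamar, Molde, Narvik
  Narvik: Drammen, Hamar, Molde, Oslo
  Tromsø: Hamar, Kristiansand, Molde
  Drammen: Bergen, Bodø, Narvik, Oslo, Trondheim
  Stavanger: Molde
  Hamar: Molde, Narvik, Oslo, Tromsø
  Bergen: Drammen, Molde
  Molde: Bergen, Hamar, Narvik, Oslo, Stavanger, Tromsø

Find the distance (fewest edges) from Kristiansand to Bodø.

5

Distance 0: Kristiansand.
Distance 1: Tromsø.
Distance 2: Hamar, Molde.
Distance 3: Bergen, Narvik, Oslo, Stavanger.
Distance 4: Drammen.
Distance 5: Bodø, Trondheim — contains Bodø.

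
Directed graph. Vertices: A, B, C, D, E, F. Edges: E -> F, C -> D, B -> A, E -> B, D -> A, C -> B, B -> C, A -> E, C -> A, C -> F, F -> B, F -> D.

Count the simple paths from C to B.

C→A→E→B
C→A→E→F→B
C→B
C→D→A→E→B
C→D→A→E→F→B
C→F→B
C→F→D→A→E→B

7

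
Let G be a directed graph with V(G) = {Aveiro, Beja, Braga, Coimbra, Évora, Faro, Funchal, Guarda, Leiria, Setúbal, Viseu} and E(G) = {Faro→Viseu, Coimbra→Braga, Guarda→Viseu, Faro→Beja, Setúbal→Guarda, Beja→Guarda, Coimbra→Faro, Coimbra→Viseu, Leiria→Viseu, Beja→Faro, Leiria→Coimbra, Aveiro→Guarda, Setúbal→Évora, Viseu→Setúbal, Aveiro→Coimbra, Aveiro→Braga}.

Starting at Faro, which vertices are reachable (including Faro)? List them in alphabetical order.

Beja, Évora, Faro, Guarda, Setúbal, Viseu

Start at Faro.
Its neighbours: Beja, Viseu.
Then their neighbours: Guarda, Setúbal.
Then next layer: Évora.
Nothing further is reachable.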